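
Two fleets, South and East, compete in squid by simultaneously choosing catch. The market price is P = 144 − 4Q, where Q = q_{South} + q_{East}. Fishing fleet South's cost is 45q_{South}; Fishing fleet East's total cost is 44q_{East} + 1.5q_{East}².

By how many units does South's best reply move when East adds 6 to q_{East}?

-3

Fishing fleet South's profit: π = q_{South}(144 − 4(q_{South} + q_{East})) − 45q_{South}.
∂π/∂q_{South} = 99 − 8q_{South} − 4q_{East} = 0, so q_{South} = 12.375 − 0.5q_{East}.
The reaction-function slope is −0.5, so a 6-unit rise in q_{East} moves q_{South} by −0.5 × 6 = −3. South's best response falls — the actions are strategic substitutes.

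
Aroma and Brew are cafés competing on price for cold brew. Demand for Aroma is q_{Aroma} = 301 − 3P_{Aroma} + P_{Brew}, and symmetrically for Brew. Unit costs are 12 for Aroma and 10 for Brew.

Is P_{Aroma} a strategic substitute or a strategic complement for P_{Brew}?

Aroma's profit: π = (P_{Aroma} − 12)(301 − 3P_{Aroma} + P_{Brew}).
∂π/∂P_{Aroma} = 337 − 6P_{Aroma} + P_{Brew} = 0 ⇒ P_{Aroma} = 337/6 + (1/6)P_{Brew}.
The best-response slope dP_{Aroma}/dP_{Brew} = 1/6 > 0: the reaction function is upward-sloping, so the choices are strategic complements.

strategic complements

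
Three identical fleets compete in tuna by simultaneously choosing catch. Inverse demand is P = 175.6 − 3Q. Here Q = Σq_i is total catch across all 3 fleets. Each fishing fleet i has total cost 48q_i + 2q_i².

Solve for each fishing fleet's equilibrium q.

A representative fishing fleet's profit is π_i = q_i(175.6 − 3Q) − 48q_i − 2q_i², with Q = q_i + Σ_{j≠i} q_j.
First-order condition: 127.6 − 10q_i − 3Σ_{j≠i} q_j = 0.
In a symmetric equilibrium every fishing fleet chooses the same q, so Σ_{j≠i} q_j = 2q. The condition becomes 127.6 − 16q = 0, giving q = 127.6/16 = 7.975.

7.975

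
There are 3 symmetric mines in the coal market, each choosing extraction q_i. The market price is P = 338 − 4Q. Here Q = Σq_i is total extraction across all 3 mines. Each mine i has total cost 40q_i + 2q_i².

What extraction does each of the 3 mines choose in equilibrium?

A representative mine's profit is π_i = q_i(338 − 4Q) − 40q_i − 2q_i², with Q = q_i + Σ_{j≠i} q_j.
First-order condition: 298 − 12q_i − 4Σ_{j≠i} q_j = 0.
In a symmetric equilibrium every mine chooses the same q, so Σ_{j≠i} q_j = 2q. The condition becomes 298 − 20q = 0, giving q = 298/20 = 14.9.

14.9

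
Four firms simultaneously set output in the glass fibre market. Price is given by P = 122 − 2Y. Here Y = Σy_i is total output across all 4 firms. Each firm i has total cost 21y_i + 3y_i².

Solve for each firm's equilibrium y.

6.3125

A representative firm's profit is π_i = y_i(122 − 2Y) − 21y_i − 3y_i², with Y = y_i + Σ_{j≠i} y_j.
First-order condition: 101 − 10y_i − 2Σ_{j≠i} y_j = 0.
With identical firms, set every y_j = y: then 101 − 10y − 6y = 0, i.e. y = 101/16 = 6.3125.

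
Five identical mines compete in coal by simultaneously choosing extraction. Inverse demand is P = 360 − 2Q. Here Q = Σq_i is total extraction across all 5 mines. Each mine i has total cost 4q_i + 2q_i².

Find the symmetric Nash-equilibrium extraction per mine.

22.25

A representative mine's profit is π_i = q_i(360 − 2Q) − 4q_i − 2q_i², with Q = q_i + Σ_{j≠i} q_j.
First-order condition: 356 − 8q_i − 2Σ_{j≠i} q_j = 0.
In a symmetric equilibrium every mine chooses the same q, so Σ_{j≠i} q_j = 4q. The condition becomes 356 − 16q = 0, giving q = 356/16 = 22.25.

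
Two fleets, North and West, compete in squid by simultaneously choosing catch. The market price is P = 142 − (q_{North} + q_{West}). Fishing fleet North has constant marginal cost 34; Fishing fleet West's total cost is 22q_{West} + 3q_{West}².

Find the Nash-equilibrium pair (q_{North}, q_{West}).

Fishing fleet North's profit: π = q_{North}(142 − (q_{North} + q_{West})) − 34q_{North}.
∂π/∂q_{North} = 108 − 2q_{North} − q_{West} = 0, so q_{North} = 54 − 0.5q_{West}.
For West: ∂π/∂q_{West} = 120 − 8q_{West} − q_{North} = 0 ⇒ q_{West} = 15 − 0.125q_{North}.
Solving the two reaction functions simultaneously: (1 − (−0.5)(−0.125))q_{North} = 54 − 0.5·15, so 0.9375q_{North} = 46.5 and q_{North} = 49.6.
Then q_{West} = 15 − 0.125·49.6 = 8.8.

49.6, 8.8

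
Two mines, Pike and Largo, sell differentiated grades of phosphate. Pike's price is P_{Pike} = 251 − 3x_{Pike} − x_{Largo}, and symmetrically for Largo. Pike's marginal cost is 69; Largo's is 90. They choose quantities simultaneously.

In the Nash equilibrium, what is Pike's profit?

Mine Pike's profit: π = x_{Pike}(251 − 3x_{Pike} − x_{Largo}) − 69x_{Pike}.
∂π/∂x_{Pike} = 182 − 6x_{Pike} − x_{Largo} = 0 ⇒ x_{Pike} = 91/3 − (1/6)x_{Largo}.
Similarly x_{Largo} = 161/6 − (1/6)x_{Pike}.
Solving the two reaction functions simultaneously: (1 − (−1/6)(−1/6))x_{Pike} = 91/3 − (1/6)·(161/6), so (35/36)x_{Pike} = 931/36 and x_{Pike} = 26.6.
Then x_{Largo} = 161/6 − (1/6)·26.6 = 22.4.
P_{Pike} = 251 − 3·26.6 − 22.4 = 148.8.
Profit = (148.8 − 69)·26.6 = 2122.68.

2122.68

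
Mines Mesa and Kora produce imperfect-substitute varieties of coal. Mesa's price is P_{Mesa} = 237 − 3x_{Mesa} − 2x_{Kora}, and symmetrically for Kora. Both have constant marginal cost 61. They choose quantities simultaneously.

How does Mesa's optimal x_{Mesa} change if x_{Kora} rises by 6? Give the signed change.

-2

Mine Mesa's profit: π = x_{Mesa}(237 − 3x_{Mesa} − 2x_{Kora}) − 61x_{Mesa}.
∂π/∂x_{Mesa} = 176 − 6x_{Mesa} − 2x_{Kora} = 0 ⇒ x_{Mesa} = 88/3 − (1/3)x_{Kora}.
The reaction-function slope is −1/3, so a 6-unit rise in x_{Kora} moves x_{Mesa} by −1/3 × 6 = −2. Mesa's best response falls — the actions are strategic substitutes.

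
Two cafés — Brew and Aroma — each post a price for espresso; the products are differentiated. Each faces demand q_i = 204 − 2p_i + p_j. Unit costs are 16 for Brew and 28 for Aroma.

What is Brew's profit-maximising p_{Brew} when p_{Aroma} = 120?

89

Brew's profit: π = (p_{Brew} − 16)(204 − 2p_{Brew} + p_{Aroma}).
∂π/∂p_{Brew} = 236 − 4p_{Brew} + p_{Aroma} = 0 ⇒ p_{Brew} = 59 + 0.25p_{Aroma}.
At p_{Aroma} = 120: p_{Brew} = 59 + 0.25·120 = 89.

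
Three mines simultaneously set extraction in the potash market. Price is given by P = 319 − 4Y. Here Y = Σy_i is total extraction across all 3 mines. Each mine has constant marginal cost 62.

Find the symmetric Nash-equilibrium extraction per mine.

16.0625

A representative mine's profit is π_i = y_i(319 − 4Y) − 62y_i, with Y = y_i + Σ_{j≠i} y_j.
First-order condition: 257 − 8y_i − 4Σ_{j≠i} y_j = 0.
In a symmetric equilibrium every mine chooses the same y, so Σ_{j≠i} y_j = 2y. The condition becomes 257 − 16y = 0, giving y = 257/16 = 16.0625.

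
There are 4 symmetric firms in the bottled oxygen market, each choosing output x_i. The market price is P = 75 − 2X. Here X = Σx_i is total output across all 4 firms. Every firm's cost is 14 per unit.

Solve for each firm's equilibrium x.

A representative firm's profit is π_i = x_i(75 − 2X) − 14x_i, with X = x_i + Σ_{j≠i} x_j.
First-order condition: 61 − 4x_i − 2Σ_{j≠i} x_j = 0.
Imposing symmetry (x_j = x for all j) turns Σ_{j≠i} x_j into 3x, so 61 = 10x and x = 6.1.

6.1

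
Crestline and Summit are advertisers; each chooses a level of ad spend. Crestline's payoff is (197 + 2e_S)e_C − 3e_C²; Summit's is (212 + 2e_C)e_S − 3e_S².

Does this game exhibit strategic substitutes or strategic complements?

strategic complements

Expanding Crestline's payoff: 197e_C + 2e_Se_C − 3e_C².
∂π/∂e_C = 197 + 2e_S − 6e_C = 0, so e_C = 197/6 + (1/3)e_S.
The best-response slope de_C/de_S = 1/3 > 0: the reaction function is upward-sloping, so the choices are strategic complements.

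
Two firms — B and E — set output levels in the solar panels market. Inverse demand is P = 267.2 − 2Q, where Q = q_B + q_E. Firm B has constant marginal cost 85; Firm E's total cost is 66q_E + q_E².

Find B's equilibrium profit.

2386.0232

Firm B's profit: π = q_B(267.2 − 2(q_B + q_E)) − 85q_B.
∂π/∂q_B = 182.2 − 4q_B − 2q_E = 0, so q_B = 45.55 − 0.5q_E.
For E: ∂π/∂q_E = 201.2 − 6q_E − 2q_B = 0 ⇒ q_E = 503/15 − (1/3)q_B.
Solving the two reaction functions simultaneously: (1 − (−0.5)(−1/3))q_B = 45.55 − 0.5·(503/15), so (5/6)q_B = 1727/60 and q_B = 34.54.
Then q_E = 503/15 − (1/3)·34.54 = 22.02.
Price P = 267.2 − 2·56.56 = 154.08.
B's profit: (154.08 − 85)·34.54 = 2386.0232.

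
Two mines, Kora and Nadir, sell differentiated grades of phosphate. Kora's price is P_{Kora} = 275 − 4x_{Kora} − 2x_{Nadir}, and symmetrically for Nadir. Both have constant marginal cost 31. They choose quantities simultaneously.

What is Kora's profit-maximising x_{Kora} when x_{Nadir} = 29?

Mine Kora's profit: π = x_{Kora}(275 − 4x_{Kora} − 2x_{Nadir}) − 31x_{Kora}.
∂π/∂x_{Kora} = 244 − 8x_{Kora} − 2x_{Nadir} = 0 ⇒ x_{Kora} = 30.5 − 0.25x_{Nadir}.
At x_{Nadir} = 29: x_{Kora} = 30.5 − 0.25·29 = 23.25.

23.25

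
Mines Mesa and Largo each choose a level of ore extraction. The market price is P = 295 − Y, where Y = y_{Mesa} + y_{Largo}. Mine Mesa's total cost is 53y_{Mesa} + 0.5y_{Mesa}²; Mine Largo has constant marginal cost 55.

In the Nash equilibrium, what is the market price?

150.6

Mine Mesa's profit: π = y_{Mesa}(295 − (y_{Mesa} + y_{Largo})) − 53y_{Mesa} − 0.5y_{Mesa}².
∂π/∂y_{Mesa} = 242 − 3y_{Mesa} − y_{Largo} = 0, so y_{Mesa} = 242/3 − (1/3)y_{Largo}.
For Largo: ∂π/∂y_{Largo} = 240 − 2y_{Largo} − y_{Mesa} = 0 ⇒ y_{Largo} = 120 − 0.5y_{Mesa}.
Solving the two reaction functions simultaneously: (1 − (−1/3)(−0.5))y_{Mesa} = 242/3 − (1/3)·120, so (5/6)y_{Mesa} = 122/3 and y_{Mesa} = 48.8.
Then y_{Largo} = 120 − 0.5·48.8 = 95.6.
Equilibrium price: P = 295 − 144.4 = 150.6.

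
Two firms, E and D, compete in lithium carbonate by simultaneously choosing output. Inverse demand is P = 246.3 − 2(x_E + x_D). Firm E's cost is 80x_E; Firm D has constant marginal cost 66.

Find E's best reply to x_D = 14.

34.575

Firm E's profit: π = x_E(246.3 − 2(x_E + x_D)) − 80x_E.
∂π/∂x_E = 166.3 − 4x_E − 2x_D = 0, so x_E = 41.575 − 0.5x_D.
At x_D = 14: x_E = 41.575 − 0.5·14 = 34.575.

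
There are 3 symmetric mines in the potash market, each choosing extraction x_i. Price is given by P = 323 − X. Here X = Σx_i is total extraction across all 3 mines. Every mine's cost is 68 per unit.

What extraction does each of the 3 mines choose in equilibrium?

A representative mine's profit is π_i = x_i(323 − X) − 68x_i, with X = x_i + Σ_{j≠i} x_j.
First-order condition: 255 − 2x_i − Σ_{j≠i} x_j = 0.
In a symmetric equilibrium every mine chooses the same x, so Σ_{j≠i} x_j = 2x. The condition becomes 255 − 4x = 0, giving x = 255/4 = 63.75.

63.75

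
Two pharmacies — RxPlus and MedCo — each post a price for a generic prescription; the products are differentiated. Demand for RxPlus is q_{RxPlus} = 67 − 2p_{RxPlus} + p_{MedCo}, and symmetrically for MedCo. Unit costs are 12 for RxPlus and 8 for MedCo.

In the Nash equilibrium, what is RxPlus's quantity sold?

RxPlus's profit: π = (p_{RxPlus} − 12)(67 − 2p_{RxPlus} + p_{MedCo}).
∂π/∂p_{RxPlus} = 91 − 4p_{RxPlus} + p_{MedCo} = 0 ⇒ p_{RxPlus} = 22.75 + 0.25p_{MedCo}.
Similarly p_{MedCo} = 20.75 + 0.25p_{RxPlus}.
Substituting the second reaction function into the first: p_{RxPlus} = 22.75 + 0.25(20.75 + 0.25p_{RxPlus}), which gives 0.9375p_{RxPlus} = 27.9375 ⇒ p_{RxPlus} = 29.8.
Then p_{MedCo} = 20.75 + 0.25·29.8 = 28.2.
q_{RxPlus} = 67 − 2·29.8 + 28.2 = 35.6.

35.6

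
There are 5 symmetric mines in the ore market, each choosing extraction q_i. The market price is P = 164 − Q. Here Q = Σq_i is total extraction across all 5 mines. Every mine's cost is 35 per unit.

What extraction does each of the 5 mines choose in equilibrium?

21.5

A representative mine's profit is π_i = q_i(164 − Q) − 35q_i, with Q = q_i + Σ_{j≠i} q_j.
First-order condition: 129 − 2q_i − Σ_{j≠i} q_j = 0.
With identical mines, set every q_j = q: then 129 − 2q − 4q = 0, i.e. q = 129/6 = 21.5.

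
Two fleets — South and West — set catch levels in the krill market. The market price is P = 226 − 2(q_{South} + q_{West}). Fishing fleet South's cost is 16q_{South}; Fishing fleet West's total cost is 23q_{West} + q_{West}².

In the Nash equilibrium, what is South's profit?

3646.58

Fishing fleet South's profit: π = q_{South}(226 − 2(q_{South} + q_{West})) − 16q_{South}.
∂π/∂q_{South} = 210 − 4q_{South} − 2q_{West} = 0, so q_{South} = 52.5 − 0.5q_{West}.
For West: ∂π/∂q_{West} = 203 − 6q_{West} − 2q_{South} = 0 ⇒ q_{West} = 203/6 − (1/3)q_{South}.
Solving the two reaction functions simultaneously: (1 − (−0.5)(−1/3))q_{South} = 52.5 − 0.5·(203/6), so (5/6)q_{South} = 427/12 and q_{South} = 42.7.
Then q_{West} = 203/6 − (1/3)·42.7 = 19.6.
Price P = 226 − 2·62.3 = 101.4.
South's profit: (101.4 − 16)·42.7 = 3646.58.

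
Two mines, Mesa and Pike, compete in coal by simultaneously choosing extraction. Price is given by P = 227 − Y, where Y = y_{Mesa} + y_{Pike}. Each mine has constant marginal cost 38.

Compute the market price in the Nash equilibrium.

Mine Mesa's profit: π = y_{Mesa}(227 − (y_{Mesa} + y_{Pike})) − 38y_{Mesa}.
∂π/∂y_{Mesa} = 189 − 2y_{Mesa} − y_{Pike} = 0, so y_{Mesa} = 94.5 − 0.5y_{Pike}.
By symmetry y_{Pike} = y_{Mesa}; substituting into the reaction function, 1.5y_{Mesa} = 94.5 and y_{Mesa} = 63.
Equilibrium price: P = 227 − 126 = 101.

101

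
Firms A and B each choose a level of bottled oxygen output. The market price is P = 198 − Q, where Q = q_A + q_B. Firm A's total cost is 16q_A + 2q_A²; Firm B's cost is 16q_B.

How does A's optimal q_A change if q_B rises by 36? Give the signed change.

-6

Firm A's profit: π = q_A(198 − (q_A + q_B)) − 16q_A − 2q_A².
∂π/∂q_A = 182 − 6q_A − q_B = 0, so q_A = 91/3 − (1/6)q_B.
The reaction-function slope is −1/6, so a 36-unit rise in q_B moves q_A by −1/6 × 36 = −6. A's best response falls — the actions are strategic substitutes.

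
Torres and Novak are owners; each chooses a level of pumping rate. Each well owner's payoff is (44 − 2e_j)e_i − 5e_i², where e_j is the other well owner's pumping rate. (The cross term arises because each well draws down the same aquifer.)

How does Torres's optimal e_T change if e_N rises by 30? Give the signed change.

-6

Torres's payoff is (44 − 2e_N)e_T − 5e_T².
∂π/∂e_T = 44 − 2e_N − 10e_T = 0, so e_T = 4.4 − 0.2e_N.
The reaction-function slope is −0.2, so a 30-unit rise in e_N moves e_T by −0.2 × 30 = −6. Torres's best response falls — the actions are strategic substitutes.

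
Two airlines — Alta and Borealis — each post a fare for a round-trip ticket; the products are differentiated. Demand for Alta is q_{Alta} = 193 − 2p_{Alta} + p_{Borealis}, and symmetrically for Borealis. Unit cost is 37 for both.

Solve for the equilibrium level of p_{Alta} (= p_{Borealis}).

89

Alta's profit: π = (p_{Alta} − 37)(193 − 2p_{Alta} + p_{Borealis}).
∂π/∂p_{Alta} = 267 − 4p_{Alta} + p_{Borealis} = 0 ⇒ p_{Alta} = 66.75 + 0.25p_{Borealis}.
Setting p_{Alta} = p_{Borealis} in the reaction function: p_{Alta} = 66.75 + 0.25p_{Alta}, so p_{Alta} = 66.75 / 0.75 = 89.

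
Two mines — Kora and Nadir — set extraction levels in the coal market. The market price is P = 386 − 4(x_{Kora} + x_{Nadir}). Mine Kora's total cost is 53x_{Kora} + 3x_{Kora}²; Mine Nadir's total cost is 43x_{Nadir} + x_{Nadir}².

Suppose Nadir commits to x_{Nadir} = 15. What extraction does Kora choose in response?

19.5

Mine Kora's profit: π = x_{Kora}(386 − 4(x_{Kora} + x_{Nadir})) − 53x_{Kora} − 3x_{Kora}².
∂π/∂x_{Kora} = 333 − 14x_{Kora} − 4x_{Nadir} = 0, so x_{Kora} = 333/14 − (2/7)x_{Nadir}.
At x_{Nadir} = 15: x_{Kora} = 333/14 − (2/7)·15 = 19.5.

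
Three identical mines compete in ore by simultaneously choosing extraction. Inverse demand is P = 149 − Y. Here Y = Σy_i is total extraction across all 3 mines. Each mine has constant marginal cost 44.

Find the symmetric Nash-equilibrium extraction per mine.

26.25

A representative mine's profit is π_i = y_i(149 − Y) − 44y_i, with Y = y_i + Σ_{j≠i} y_j.
First-order condition: 105 − 2y_i − Σ_{j≠i} y_j = 0.
Imposing symmetry (y_j = y for all j) turns Σ_{j≠i} y_j into 2y, so 105 = 4y and y = 26.25.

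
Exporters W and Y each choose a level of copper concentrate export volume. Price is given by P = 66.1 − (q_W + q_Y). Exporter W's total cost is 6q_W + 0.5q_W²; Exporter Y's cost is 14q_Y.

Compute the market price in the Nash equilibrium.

33.24

Exporter W's profit: π = q_W(66.1 − (q_W + q_Y)) − 6q_W − 0.5q_W².
∂π/∂q_W = 60.1 − 3q_W − q_Y = 0, so q_W = 601/30 − (1/3)q_Y.
For Y: ∂π/∂q_Y = 52.1 − 2q_Y − q_W = 0 ⇒ q_Y = 26.05 − 0.5q_W.
Plugging q_Y into W's best response: q_W = 601/30 − (1/3)(26.05 − 0.5q_W) ⇒ (5/6)q_W = 11.35, so q_W = 13.62.
Then q_Y = 26.05 − 0.5·13.62 = 19.24.
Equilibrium price: P = 66.1 − 32.86 = 33.24.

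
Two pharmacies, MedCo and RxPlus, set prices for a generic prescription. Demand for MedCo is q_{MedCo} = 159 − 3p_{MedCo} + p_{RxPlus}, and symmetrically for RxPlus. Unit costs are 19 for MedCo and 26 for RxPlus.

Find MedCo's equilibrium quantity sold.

74.4

MedCo's profit: π = (p_{MedCo} − 19)(159 − 3p_{MedCo} + p_{RxPlus}).
∂π/∂p_{MedCo} = 216 − 6p_{MedCo} + p_{RxPlus} = 0 ⇒ p_{MedCo} = 36 + (1/6)p_{RxPlus}.
Similarly p_{RxPlus} = 39.5 + (1/6)p_{MedCo}.
Solving the two reaction functions simultaneously: (1 − (1/6)(1/6))p_{MedCo} = 36 + (1/6)·39.5, so (35/36)p_{MedCo} = 511/12 and p_{MedCo} = 43.8.
Then p_{RxPlus} = 39.5 + (1/6)·43.8 = 46.8.
q_{MedCo} = 159 − 3·43.8 + 46.8 = 74.4.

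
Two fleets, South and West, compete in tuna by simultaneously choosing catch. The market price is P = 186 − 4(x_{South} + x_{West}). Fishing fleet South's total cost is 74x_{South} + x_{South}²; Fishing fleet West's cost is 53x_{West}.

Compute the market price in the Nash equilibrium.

108.125

Fishing fleet South's profit: π = x_{South}(186 − 4(x_{South} + x_{West})) − 74x_{South} − x_{South}².
∂π/∂x_{South} = 112 − 10x_{South} − 4x_{West} = 0, so x_{South} = 11.2 − 0.4x_{West}.
For West: ∂π/∂x_{West} = 133 − 8x_{West} − 4x_{South} = 0 ⇒ x_{West} = 16.625 − 0.5x_{South}.
Substituting the second reaction function into the first: x_{South} = 11.2 − 0.4(16.625 − 0.5x_{South}), which gives 0.8x_{South} = 4.55 ⇒ x_{South} = 5.6875.
Then x_{West} = 16.625 − 0.5·5.6875 = 441/32.
Equilibrium price: P = 186 − 4·(623/32) = 108.125.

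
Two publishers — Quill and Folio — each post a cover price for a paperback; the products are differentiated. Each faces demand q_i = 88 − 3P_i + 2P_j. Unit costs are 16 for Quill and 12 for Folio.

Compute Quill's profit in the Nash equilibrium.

Quill's profit: π = (P_{Quill} − 16)(88 − 3P_{Quill} + 2P_{Folio}).
∂π/∂P_{Quill} = 136 − 6P_{Quill} + 2P_{Folio} = 0 ⇒ P_{Quill} = 68/3 + (1/3)P_{Folio}.
Similarly P_{Folio} = 62/3 + (1/3)P_{Quill}.
Plugging P_{Folio} into Quill's best response: P_{Quill} = 68/3 + (1/3)(62/3 + (1/3)P_{Quill}) ⇒ (8/9)P_{Quill} = 266/9, so P_{Quill} = 33.25.
Then P_{Folio} = 62/3 + (1/3)·33.25 = 31.75.
q_{Quill} = 88 − 3·33.25 + 2·31.75 = 51.75.
Profit = (33.25 − 16)·51.75 = 892.6875.

892.6875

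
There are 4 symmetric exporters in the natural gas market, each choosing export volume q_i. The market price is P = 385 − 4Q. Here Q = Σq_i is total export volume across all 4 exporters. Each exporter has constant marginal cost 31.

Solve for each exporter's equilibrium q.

A representative exporter's profit is π_i = q_i(385 − 4Q) − 31q_i, with Q = q_i + Σ_{j≠i} q_j.
First-order condition: 354 − 8q_i − 4Σ_{j≠i} q_j = 0.
Imposing symmetry (q_j = q for all j) turns Σ_{j≠i} q_j into 3q, so 354 = 20q and q = 17.7.

17.7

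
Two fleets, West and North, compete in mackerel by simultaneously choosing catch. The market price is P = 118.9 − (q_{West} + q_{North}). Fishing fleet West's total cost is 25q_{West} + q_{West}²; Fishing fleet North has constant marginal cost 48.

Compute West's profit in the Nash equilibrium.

Fishing fleet West's profit: π = q_{West}(118.9 − (q_{West} + q_{North})) − 25q_{West} − q_{West}².
∂π/∂q_{West} = 93.9 − 4q_{West} − q_{North} = 0, so q_{West} = 23.475 − 0.25q_{North}.
For North: ∂π/∂q_{North} = 70.9 − 2q_{North} − q_{West} = 0 ⇒ q_{North} = 35.45 − 0.5q_{West}.
Solving the two reaction functions simultaneously: (1 − (−0.25)(−0.5))q_{West} = 23.475 − 0.25·35.45, so 0.875q_{West} = 14.6125 and q_{West} = 16.7.
Then q_{North} = 35.45 − 0.5·16.7 = 27.1.
Price P = 118.9 − 43.8 = 75.1.
West's profit: (75.1 − 25)·16.7 − (16.7)² = 557.78.

557.78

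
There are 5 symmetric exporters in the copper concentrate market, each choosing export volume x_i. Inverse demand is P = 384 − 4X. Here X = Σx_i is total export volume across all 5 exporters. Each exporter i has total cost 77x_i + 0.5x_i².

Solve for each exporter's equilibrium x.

A representative exporter's profit is π_i = x_i(384 − 4X) − 77x_i − 0.5x_i², with X = x_i + Σ_{j≠i} x_j.
First-order condition: 307 − 9x_i − 4Σ_{j≠i} x_j = 0.
With identical exporters, set every x_j = x: then 307 − 9x − 16x = 0, i.e. x = 307/25 = 12.28.

12.28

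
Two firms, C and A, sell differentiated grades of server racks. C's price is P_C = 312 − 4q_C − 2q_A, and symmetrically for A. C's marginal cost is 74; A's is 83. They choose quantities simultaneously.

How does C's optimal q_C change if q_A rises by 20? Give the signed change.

Firm C's profit: π = q_C(312 − 4q_C − 2q_A) − 74q_C.
∂π/∂q_C = 238 − 8q_C − 2q_A = 0 ⇒ q_C = 29.75 − 0.25q_A.
The reaction-function slope is −0.25, so a 20-unit rise in q_A moves q_C by −0.25 × 20 = −5. C's best response falls — the actions are strategic substitutes.

-5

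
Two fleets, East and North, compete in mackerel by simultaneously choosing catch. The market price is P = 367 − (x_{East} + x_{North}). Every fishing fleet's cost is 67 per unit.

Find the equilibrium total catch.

200

Fishing fleet East's profit: π = x_{East}(367 − (x_{East} + x_{North})) − 67x_{East}.
∂π/∂x_{East} = 300 − 2x_{East} − x_{North} = 0, so x_{East} = 150 − 0.5x_{North}.
The game is symmetric, so in equilibrium x_{North} = x_{East}: the reaction function gives 1.5x_{East} = 150, hence x_{East} = 100.
Total catch: 100 + 100 = 200.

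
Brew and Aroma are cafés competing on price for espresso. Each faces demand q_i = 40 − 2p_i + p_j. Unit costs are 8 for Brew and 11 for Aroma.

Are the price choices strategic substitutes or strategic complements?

strategic complements

Brew's profit: π = (p_{Brew} − 8)(40 − 2p_{Brew} + p_{Aroma}).
∂π/∂p_{Brew} = 56 − 4p_{Brew} + p_{Aroma} = 0 ⇒ p_{Brew} = 14 + 0.25p_{Aroma}.
The best-response slope dp_{Brew}/dp_{Aroma} = 0.25 > 0: the reaction function is upward-sloping, so the choices are strategic complements.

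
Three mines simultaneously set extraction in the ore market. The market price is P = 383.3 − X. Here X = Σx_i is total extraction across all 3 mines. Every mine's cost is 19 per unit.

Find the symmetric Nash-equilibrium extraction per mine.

A representative mine's profit is π_i = x_i(383.3 − X) − 19x_i, with X = x_i + Σ_{j≠i} x_j.
First-order condition: 364.3 − 2x_i − Σ_{j≠i} x_j = 0.
In a symmetric equilibrium every mine chooses the same x, so Σ_{j≠i} x_j = 2x. The condition becomes 364.3 − 4x = 0, giving x = 364.3/4 = 91.075.

91.075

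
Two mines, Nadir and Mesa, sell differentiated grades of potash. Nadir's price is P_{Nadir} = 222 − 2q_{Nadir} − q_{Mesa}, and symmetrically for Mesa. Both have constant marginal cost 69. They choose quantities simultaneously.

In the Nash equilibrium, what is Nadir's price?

Mine Nadir's profit: π = q_{Nadir}(222 − 2q_{Nadir} − q_{Mesa}) − 69q_{Nadir}.
∂π/∂q_{Nadir} = 153 − 4q_{Nadir} − q_{Mesa} = 0 ⇒ q_{Nadir} = 38.25 − 0.25q_{Mesa}.
Setting q_{Nadir} = q_{Mesa} in the reaction function: q_{Nadir} = 38.25 − 0.25q_{Nadir}, so q_{Nadir} = 38.25 / 1.25 = 30.6.
P_{Nadir} = 222 − 2·30.6 − 30.6 = 130.2.

130.2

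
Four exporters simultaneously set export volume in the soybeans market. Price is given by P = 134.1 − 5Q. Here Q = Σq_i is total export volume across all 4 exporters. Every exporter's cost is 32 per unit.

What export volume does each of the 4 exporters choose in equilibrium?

A representative exporter's profit is π_i = q_i(134.1 − 5Q) − 32q_i, with Q = q_i + Σ_{j≠i} q_j.
First-order condition: 102.1 − 10q_i − 5Σ_{j≠i} q_j = 0.
With identical exporters, set every q_j = q: then 102.1 − 10q − 15q = 0, i.e. q = 102.1/25 = 4.084.

4.084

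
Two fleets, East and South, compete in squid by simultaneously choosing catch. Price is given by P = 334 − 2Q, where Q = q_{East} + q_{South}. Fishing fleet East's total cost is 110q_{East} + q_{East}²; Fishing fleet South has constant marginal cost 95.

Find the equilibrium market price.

Fishing fleet East's profit: π = q_{East}(334 − 2(q_{East} + q_{South})) − 110q_{East} − q_{East}².
∂π/∂q_{East} = 224 − 6q_{East} − 2q_{South} = 0, so q_{East} = 112/3 − (1/3)q_{South}.
For South: ∂π/∂q_{South} = 239 − 4q_{South} − 2q_{East} = 0 ⇒ q_{South} = 59.75 − 0.5q_{East}.
Substituting the second reaction function into the first: q_{East} = 112/3 − (1/3)(59.75 − 0.5q_{East}), which gives (5/6)q_{East} = 209/12 ⇒ q_{East} = 20.9.
Then q_{South} = 59.75 − 0.5·20.9 = 49.3.
Equilibrium price: P = 334 − 2·70.2 = 193.6.

193.6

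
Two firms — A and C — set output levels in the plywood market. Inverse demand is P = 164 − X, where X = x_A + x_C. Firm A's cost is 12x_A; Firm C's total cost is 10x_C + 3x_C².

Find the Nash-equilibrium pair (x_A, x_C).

70.8, 10.4

Firm A's profit: π = x_A(164 − (x_A + x_C)) − 12x_A.
∂π/∂x_A = 152 − 2x_A − x_C = 0, so x_A = 76 − 0.5x_C.
For C: ∂π/∂x_C = 154 − 8x_C − x_A = 0 ⇒ x_C = 19.25 − 0.125x_A.
Substituting the second reaction function into the first: x_A = 76 − 0.5(19.25 − 0.125x_A), which gives 0.9375x_A = 66.375 ⇒ x_A = 70.8.
Then x_C = 19.25 − 0.125·70.8 = 10.4.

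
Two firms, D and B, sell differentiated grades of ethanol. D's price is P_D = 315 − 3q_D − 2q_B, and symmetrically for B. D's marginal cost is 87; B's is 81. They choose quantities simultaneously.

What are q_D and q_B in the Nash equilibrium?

28.125, 29.625

Firm D's profit: π = q_D(315 − 3q_D − 2q_B) − 87q_D.
∂π/∂q_D = 228 − 6q_D − 2q_B = 0 ⇒ q_D = 38 − (1/3)q_B.
Similarly q_B = 39 − (1/3)q_D.
Substituting the second reaction function into the first: q_D = 38 − (1/3)(39 − (1/3)q_D), which gives (8/9)q_D = 25 ⇒ q_D = 28.125.
Then q_B = 39 − (1/3)·28.125 = 29.625.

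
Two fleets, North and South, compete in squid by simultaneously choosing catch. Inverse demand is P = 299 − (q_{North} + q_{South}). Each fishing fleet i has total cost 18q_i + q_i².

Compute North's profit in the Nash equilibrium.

6316.88

Fishing fleet North's profit: π = q_{North}(299 − (q_{North} + q_{South})) − 18q_{North} − q_{North}².
∂π/∂q_{North} = 281 − 4q_{North} − q_{South} = 0, so q_{North} = 70.25 − 0.25q_{South}.
The game is symmetric, so in equilibrium q_{South} = q_{North}: the reaction function gives 1.25q_{North} = 70.25, hence q_{North} = 56.2.
Price P = 299 − 112.4 = 186.6.
North's profit: (186.6 − 18)·56.2 − (56.2)² = 6316.88.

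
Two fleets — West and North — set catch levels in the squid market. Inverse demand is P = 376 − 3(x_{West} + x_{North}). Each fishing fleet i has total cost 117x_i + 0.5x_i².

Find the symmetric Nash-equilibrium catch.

25.9

Fishing fleet West's profit: π = x_{West}(376 − 3(x_{West} + x_{North})) − 117x_{West} − 0.5x_{West}².
∂π/∂x_{West} = 259 − 7x_{West} − 3x_{North} = 0, so x_{West} = 37 − (3/7)x_{North}.
By symmetry x_{North} = x_{West}; substituting into the reaction function, (10/7)x_{West} = 37 and x_{West} = 25.9.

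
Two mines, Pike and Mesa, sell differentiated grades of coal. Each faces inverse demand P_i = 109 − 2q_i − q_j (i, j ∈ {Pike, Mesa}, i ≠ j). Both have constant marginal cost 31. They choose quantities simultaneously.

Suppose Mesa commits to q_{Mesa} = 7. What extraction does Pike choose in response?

17.75

Mine Pike's profit: π = q_{Pike}(109 − 2q_{Pike} − q_{Mesa}) − 31q_{Pike}.
∂π/∂q_{Pike} = 78 − 4q_{Pike} − q_{Mesa} = 0 ⇒ q_{Pike} = 19.5 − 0.25q_{Mesa}.
At q_{Mesa} = 7: q_{Pike} = 19.5 − 0.25·7 = 17.75.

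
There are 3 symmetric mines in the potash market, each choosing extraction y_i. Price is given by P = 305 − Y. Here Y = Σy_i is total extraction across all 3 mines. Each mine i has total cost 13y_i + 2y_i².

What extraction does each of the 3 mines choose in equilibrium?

A representative mine's profit is π_i = y_i(305 − Y) − 13y_i − 2y_i², with Y = y_i + Σ_{j≠i} y_j.
First-order condition: 292 − 6y_i − Σ_{j≠i} y_j = 0.
Imposing symmetry (y_j = y for all j) turns Σ_{j≠i} y_j into 2y, so 292 = 8y and y = 36.5.

36.5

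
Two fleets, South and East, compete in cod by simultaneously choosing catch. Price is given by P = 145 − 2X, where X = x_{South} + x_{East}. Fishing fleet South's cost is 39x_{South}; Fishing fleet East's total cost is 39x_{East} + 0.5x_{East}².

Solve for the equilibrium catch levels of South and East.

19.875, 13.25

Fishing fleet South's profit: π = x_{South}(145 − 2(x_{South} + x_{East})) − 39x_{South}.
∂π/∂x_{South} = 106 − 4x_{South} − 2x_{East} = 0, so x_{South} = 26.5 − 0.5x_{East}.
For East: ∂π/∂x_{East} = 106 − 5x_{East} − 2x_{South} = 0 ⇒ x_{East} = 21.2 − 0.4x_{South}.
Substituting the second reaction function into the first: x_{South} = 26.5 − 0.5(21.2 − 0.4x_{South}), which gives 0.8x_{South} = 15.9 ⇒ x_{South} = 19.875.
Then x_{East} = 21.2 − 0.4·19.875 = 13.25.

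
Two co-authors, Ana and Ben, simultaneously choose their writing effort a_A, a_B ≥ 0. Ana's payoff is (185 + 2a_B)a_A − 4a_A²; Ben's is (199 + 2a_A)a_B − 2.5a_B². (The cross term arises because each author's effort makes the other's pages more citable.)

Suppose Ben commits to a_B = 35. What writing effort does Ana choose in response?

31.875

Expanding Ana's payoff: 185a_A + 2a_Ba_A − 4a_A².
∂π/∂a_A = 185 + 2a_B − 8a_A = 0, so a_A = 23.125 + 0.25a_B.
At a_B = 35: a_A = 23.125 + 0.25·35 = 31.875.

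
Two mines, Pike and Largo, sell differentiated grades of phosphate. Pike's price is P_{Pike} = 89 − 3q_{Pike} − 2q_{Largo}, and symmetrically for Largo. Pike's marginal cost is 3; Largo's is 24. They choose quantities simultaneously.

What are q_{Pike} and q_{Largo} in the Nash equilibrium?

Mine Pike's profit: π = q_{Pike}(89 − 3q_{Pike} − 2q_{Largo}) − 3q_{Pike}.
∂π/∂q_{Pike} = 86 − 6q_{Pike} − 2q_{Largo} = 0 ⇒ q_{Pike} = 43/3 − (1/3)q_{Largo}.
Similarly q_{Largo} = 65/6 − (1/3)q_{Pike}.
Plugging q_{Largo} into Pike's best response: q_{Pike} = 43/3 − (1/3)(65/6 − (1/3)q_{Pike}) ⇒ (8/9)q_{Pike} = 193/18, so q_{Pike} = 12.0625.
Then q_{Largo} = 65/6 − (1/3)·12.0625 = 6.8125.

12.0625, 6.8125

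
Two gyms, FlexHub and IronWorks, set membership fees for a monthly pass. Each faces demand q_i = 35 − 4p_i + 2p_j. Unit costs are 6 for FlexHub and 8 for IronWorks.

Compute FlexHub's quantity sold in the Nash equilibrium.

16.4

FlexHub's profit: π = (p_{FlexHub} − 6)(35 − 4p_{FlexHub} + 2p_{IronWorks}).
∂π/∂p_{FlexHub} = 59 − 8p_{FlexHub} + 2p_{IronWorks} = 0 ⇒ p_{FlexHub} = 7.375 + 0.25p_{IronWorks}.
Similarly p_{IronWorks} = 8.375 + 0.25p_{FlexHub}.
Substituting the second reaction function into the first: p_{FlexHub} = 7.375 + 0.25(8.375 + 0.25p_{FlexHub}), which gives 0.9375p_{FlexHub} = 303/32 ⇒ p_{FlexHub} = 10.1.
Then p_{IronWorks} = 8.375 + 0.25·10.1 = 10.9.
q_{FlexHub} = 35 − 4·10.1 + 2·10.9 = 16.4.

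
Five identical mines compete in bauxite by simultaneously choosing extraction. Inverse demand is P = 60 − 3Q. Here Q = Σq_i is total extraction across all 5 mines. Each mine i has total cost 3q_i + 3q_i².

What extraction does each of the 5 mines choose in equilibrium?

2.375

A representative mine's profit is π_i = q_i(60 − 3Q) − 3q_i − 3q_i², with Q = q_i + Σ_{j≠i} q_j.
First-order condition: 57 − 12q_i − 3Σ_{j≠i} q_j = 0.
With identical mines, set every q_j = q: then 57 − 12q − 12q = 0, i.e. q = 57/24 = 2.375.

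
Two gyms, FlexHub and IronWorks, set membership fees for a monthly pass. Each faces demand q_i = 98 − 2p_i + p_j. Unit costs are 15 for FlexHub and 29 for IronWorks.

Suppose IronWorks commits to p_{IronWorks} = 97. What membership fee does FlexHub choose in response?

56.25

FlexHub's profit: π = (p_{FlexHub} − 15)(98 − 2p_{FlexHub} + p_{IronWorks}).
∂π/∂p_{FlexHub} = 128 − 4p_{FlexHub} + p_{IronWorks} = 0 ⇒ p_{FlexHub} = 32 + 0.25p_{IronWorks}.
At p_{IronWorks} = 97: p_{FlexHub} = 32 + 0.25·97 = 56.25.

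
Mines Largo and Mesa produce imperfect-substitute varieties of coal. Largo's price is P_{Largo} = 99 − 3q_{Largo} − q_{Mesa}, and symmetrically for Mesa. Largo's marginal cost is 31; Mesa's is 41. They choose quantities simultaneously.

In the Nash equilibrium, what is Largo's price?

Mine Largo's profit: π = q_{Largo}(99 − 3q_{Largo} − q_{Mesa}) − 31q_{Largo}.
∂π/∂q_{Largo} = 68 − 6q_{Largo} − q_{Mesa} = 0 ⇒ q_{Largo} = 34/3 − (1/6)q_{Mesa}.
Similarly q_{Mesa} = 29/3 − (1/6)q_{Largo}.
Plugging q_{Mesa} into Largo's best response: q_{Largo} = 34/3 − (1/6)(29/3 − (1/6)q_{Largo}) ⇒ (35/36)q_{Largo} = 175/18, so q_{Largo} = 10.
Then q_{Mesa} = 29/3 − (1/6)·10 = 8.
P_{Largo} = 99 − 3·10 − 8 = 61.

61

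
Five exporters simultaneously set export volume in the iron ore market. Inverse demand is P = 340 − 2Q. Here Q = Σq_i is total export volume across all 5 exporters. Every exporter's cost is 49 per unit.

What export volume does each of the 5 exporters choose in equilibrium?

24.25

A representative exporter's profit is π_i = q_i(340 − 2Q) − 49q_i, with Q = q_i + Σ_{j≠i} q_j.
First-order condition: 291 − 4q_i − 2Σ_{j≠i} q_j = 0.
In a symmetric equilibrium every exporter chooses the same q, so Σ_{j≠i} q_j = 4q. The condition becomes 291 − 12q = 0, giving q = 291/12 = 24.25.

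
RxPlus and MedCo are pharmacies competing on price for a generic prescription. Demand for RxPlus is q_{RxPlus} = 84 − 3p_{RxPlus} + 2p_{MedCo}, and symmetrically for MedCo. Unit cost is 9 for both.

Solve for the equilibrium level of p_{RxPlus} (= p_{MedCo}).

27.75

RxPlus's profit: π = (p_{RxPlus} − 9)(84 − 3p_{RxPlus} + 2p_{MedCo}).
∂π/∂p_{RxPlus} = 111 − 6p_{RxPlus} + 2p_{MedCo} = 0 ⇒ p_{RxPlus} = 18.5 + (1/3)p_{MedCo}.
Setting p_{RxPlus} = p_{MedCo} in the reaction function: p_{RxPlus} = 18.5 + (1/3)p_{RxPlus}, so p_{RxPlus} = 18.5 / (2/3) = 27.75.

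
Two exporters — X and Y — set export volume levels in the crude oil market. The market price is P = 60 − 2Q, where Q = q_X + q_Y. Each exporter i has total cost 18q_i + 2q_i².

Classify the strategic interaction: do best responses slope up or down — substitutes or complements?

Exporter X's profit: π = q_X(60 − 2(q_X + q_Y)) − 18q_X − 2q_X².
∂π/∂q_X = 42 − 8q_X − 2q_Y = 0, so q_X = 5.25 − 0.25q_Y.
The best-response slope dq_X/dq_Y = −0.25 < 0: the reaction function is downward-sloping, so the choices are strategic substitutes.

strategic substitutes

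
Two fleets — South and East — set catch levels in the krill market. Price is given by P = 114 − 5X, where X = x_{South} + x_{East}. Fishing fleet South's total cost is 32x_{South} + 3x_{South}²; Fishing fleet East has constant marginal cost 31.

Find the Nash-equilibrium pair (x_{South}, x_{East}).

3, 6.8

Fishing fleet South's profit: π = x_{South}(114 − 5(x_{South} + x_{East})) − 32x_{South} − 3x_{South}².
∂π/∂x_{South} = 82 − 16x_{South} − 5x_{East} = 0, so x_{South} = 5.125 − 0.3125x_{East}.
For East: ∂π/∂x_{East} = 83 − 10x_{East} − 5x_{South} = 0 ⇒ x_{East} = 8.3 − 0.5x_{South}.
Substituting the second reaction function into the first: x_{South} = 5.125 − 0.3125(8.3 − 0.5x_{South}), which gives (27/32)x_{South} = 81/32 ⇒ x_{South} = 3.
Then x_{East} = 8.3 − 0.5·3 = 6.8.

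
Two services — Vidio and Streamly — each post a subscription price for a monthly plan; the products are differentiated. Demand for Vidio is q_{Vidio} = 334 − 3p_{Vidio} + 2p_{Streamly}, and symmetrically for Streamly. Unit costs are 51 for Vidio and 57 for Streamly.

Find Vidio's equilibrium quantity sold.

215.625

Vidio's profit: π = (p_{Vidio} − 51)(334 − 3p_{Vidio} + 2p_{Streamly}).
∂π/∂p_{Vidio} = 487 − 6p_{Vidio} + 2p_{Streamly} = 0 ⇒ p_{Vidio} = 487/6 + (1/3)p_{Streamly}.
Similarly p_{Streamly} = 505/6 + (1/3)p_{Vidio}.
Solving the two reaction functions simultaneously: (1 − (1/3)(1/3))p_{Vidio} = 487/6 + (1/3)·(505/6), so (8/9)p_{Vidio} = 983/9 and p_{Vidio} = 122.875.
Then p_{Streamly} = 505/6 + (1/3)·122.875 = 125.125.
q_{Vidio} = 334 − 3·122.875 + 2·125.125 = 215.625.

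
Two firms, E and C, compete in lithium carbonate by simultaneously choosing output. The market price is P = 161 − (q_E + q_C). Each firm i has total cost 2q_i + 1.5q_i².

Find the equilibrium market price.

Firm E's profit: π = q_E(161 − (q_E + q_C)) − 2q_E − 1.5q_E².
∂π/∂q_E = 159 − 5q_E − q_C = 0, so q_E = 31.8 − 0.2q_C.
By symmetry q_C = q_E; substituting into the reaction function, 1.2q_E = 31.8 and q_E = 26.5.
Equilibrium price: P = 161 − 53 = 108.

108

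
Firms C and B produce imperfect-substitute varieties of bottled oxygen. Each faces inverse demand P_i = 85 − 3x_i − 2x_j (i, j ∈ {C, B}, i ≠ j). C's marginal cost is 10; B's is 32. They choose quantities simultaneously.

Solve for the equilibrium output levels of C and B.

Firm C's profit: π = x_C(85 − 3x_C − 2x_B) − 10x_C.
∂π/∂x_C = 75 − 6x_C − 2x_B = 0 ⇒ x_C = 12.5 − (1/3)x_B.
Similarly x_B = 53/6 − (1/3)x_C.
Substituting the second reaction function into the first: x_C = 12.5 − (1/3)(53/6 − (1/3)x_C), which gives (8/9)x_C = 86/9 ⇒ x_C = 10.75.
Then x_B = 53/6 − (1/3)·10.75 = 5.25.

10.75, 5.25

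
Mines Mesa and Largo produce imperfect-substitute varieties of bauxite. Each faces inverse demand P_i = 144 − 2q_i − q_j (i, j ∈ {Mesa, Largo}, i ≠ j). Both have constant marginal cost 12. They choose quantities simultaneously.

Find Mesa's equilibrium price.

64.8

Mine Mesa's profit: π = q_{Mesa}(144 − 2q_{Mesa} − q_{Largo}) − 12q_{Mesa}.
∂π/∂q_{Mesa} = 132 − 4q_{Mesa} − q_{Largo} = 0 ⇒ q_{Mesa} = 33 − 0.25q_{Largo}.
The game is symmetric, so in equilibrium q_{Largo} = q_{Mesa}: the reaction function gives 1.25q_{Mesa} = 33, hence q_{Mesa} = 26.4.
P_{Mesa} = 144 − 2·26.4 − 26.4 = 64.8.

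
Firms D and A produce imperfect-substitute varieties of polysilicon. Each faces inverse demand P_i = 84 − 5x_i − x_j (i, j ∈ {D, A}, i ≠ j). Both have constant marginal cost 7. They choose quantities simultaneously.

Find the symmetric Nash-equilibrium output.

Firm D's profit: π = x_D(84 − 5x_D − x_A) − 7x_D.
∂π/∂x_D = 77 − 10x_D − x_A = 0 ⇒ x_D = 7.7 − 0.1x_A.
By symmetry x_A = x_D; substituting into the reaction function, 1.1x_D = 7.7 and x_D = 7.

7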